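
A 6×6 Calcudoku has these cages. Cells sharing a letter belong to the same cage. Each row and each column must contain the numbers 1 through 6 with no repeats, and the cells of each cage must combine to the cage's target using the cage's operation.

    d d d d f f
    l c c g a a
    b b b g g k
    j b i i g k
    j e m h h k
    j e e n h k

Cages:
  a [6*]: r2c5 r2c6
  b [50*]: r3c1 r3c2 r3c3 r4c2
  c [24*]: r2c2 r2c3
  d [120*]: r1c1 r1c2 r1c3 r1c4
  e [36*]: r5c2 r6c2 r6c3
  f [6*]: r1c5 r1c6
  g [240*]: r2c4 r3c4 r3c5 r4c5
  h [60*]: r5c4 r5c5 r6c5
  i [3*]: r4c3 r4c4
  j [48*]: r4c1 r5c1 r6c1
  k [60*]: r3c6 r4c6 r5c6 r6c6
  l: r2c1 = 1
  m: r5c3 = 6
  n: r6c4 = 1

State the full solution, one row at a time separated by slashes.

3 2 5 4 1 6 / 1 6 4 5 3 2 / 5 1 2 6 4 3 / 6 5 1 3 2 4 / 4 3 6 2 5 1 / 2 4 3 1 6 5

L is a freebie, leaving r2c1 = 1.
Cage b needs product 50, leaving r4c2 = 5.
Cage m is given, so r5c3 = 6.
N is a freebie, leaving r6c4 = 1.
Cage c's pair has product 24; hence r2c2 = 6.
Column 3 already has 6, so r2c3 = 4.
The two cells of cage i must have product 3, so r4c3 = 1.
Column 4 now contains 1, which forces r4c4 = 3.
Column 2 now contains 6; hence r6c2 = 4.
Cage b has product 50, which forces r3c2 = 1.
The 3 cells of cage e must have product 36; hence r5c2 = 3.
Cage e needs product 36, which forces r6c3 = 3.
The 4 cells of cage d must have product 120, which forces r1c1 = 3.
3 is placed in column 2, so r1c2 = 2.
Cage d has product 120; hence r1c3 = 5.
Cage d has product 120, so r1c4 = 4.
Column 3 already has 5, which forces r3c3 = 2.
Cage k has product 60; hence r5c6 = 1.
Cage h has product 60, leaving r6c5 = 6.
Column 5 now contains 6, so r1c5 = 1.
1 is placed in column 6, so r1c6 = 6.
Row 3 now contains 2, so r3c1 = 5.
The 4 cells of cage g must have product 240, leaving r3c4 = 6.
Row 3 now contains 5, so r3c5 = 4.
Row 3 now contains 5, leaving r3c6 = 3.
The 3 cells of cage j must have product 48; hence r4c1 = 6.
4 is placed in column 5; hence r4c5 = 2.
2 is placed in row 4; hence r4c6 = 4.
Cage j has product 48, so r5c1 = 4.
2 is placed in column 5, so r5c5 = 5.
6 is placed in row 6, which forces r6c1 = 2.
Row 6 now contains 2, leaving r6c6 = 5.
Cage g needs product 240; hence r2c4 = 5.
2 is placed in column 5; hence r2c5 = 3.
Column 6 now contains 3, which forces r2c6 = 2.
5 is placed in row 5, so r5c4 = 2.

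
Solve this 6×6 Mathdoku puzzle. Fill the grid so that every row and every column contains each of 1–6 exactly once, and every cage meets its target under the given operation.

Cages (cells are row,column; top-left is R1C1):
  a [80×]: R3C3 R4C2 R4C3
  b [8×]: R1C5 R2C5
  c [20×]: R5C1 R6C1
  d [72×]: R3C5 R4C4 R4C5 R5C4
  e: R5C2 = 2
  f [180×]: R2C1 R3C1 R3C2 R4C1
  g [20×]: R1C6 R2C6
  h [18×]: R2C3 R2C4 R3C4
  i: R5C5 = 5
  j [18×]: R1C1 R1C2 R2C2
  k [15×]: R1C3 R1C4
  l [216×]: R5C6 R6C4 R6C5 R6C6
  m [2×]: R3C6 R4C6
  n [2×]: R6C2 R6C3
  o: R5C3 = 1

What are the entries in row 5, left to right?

Cage a has product 80, which forces R3C3 = 4.
Cage a needs product 80, which forces R4C2 = 4.
The 3 cells of cage a must have product 80; hence R4C3 = 5.
E is a freebie, which forces R5C2 = 2.
O is a freebie, leaving R5C3 = 1.
I is a freebie, so R5C5 = 5.
Column 2 now contains 2, leaving R6C2 = 1.
Column 3 already has 1; hence R6C3 = 2.
Cage j needs product 18, which forces R1C1 = 1.
Column 3 already has 5, so R1C3 = 3.
Cage k needs two cells with product 15, which forces R1C4 = 5.
Row 1 now contains 5; hence R1C6 = 4.
3 is placed in column 3, leaving R2C3 = 6.
Column 6 now contains 4, so R2C6 = 5.
Row 5 already has 5, leaving R5C1 = 4.
Cage l needs product 216; hence R5C6 = 3.
Cage c's pair has product 20, leaving R6C1 = 5.
Column 6 now contains 4, leaving R6C6 = 6.
3 is placed in row 1; hence R1C2 = 6.
Row 1 already has 4; hence R1C5 = 2.
Row 2 now contains 6, so R2C2 = 3.
3 is placed in row 2; hence R2C4 = 1.
Cage b needs two cells with product 8, so R2C5 = 4.
The 4 cells of cage f must have product 180, so R3C2 = 5.
Column 4 already has 1, leaving R3C4 = 3.
Column 4 already has 1, leaving R4C4 = 2.
Row 4 already has 2, leaving R4C6 = 1.
Row 5 already has 3, which forces R5C4 = 6.
Column 4 now contains 3, so R6C4 = 4.
4 is placed in column 5, so R6C5 = 3.
3 is placed in row 2, leaving R2C1 = 2.
The 4 cells of cage f must have product 180, so R3C1 = 6.
Cage d needs product 72, which forces R3C5 = 1.
Column 6 already has 1, which forces R3C6 = 2.
Cage f needs product 180, which forces R4C1 = 3.
Column 5 already has 3, so R4C5 = 6.
The full grid is 1 6 3 5 2 4 / 2 3 6 1 4 5 / 6 5 4 3 1 2 / 3 4 5 2 6 1 / 4 2 1 6 5 3 / 5 1 2 4 3 6.

4 2 1 6 5 3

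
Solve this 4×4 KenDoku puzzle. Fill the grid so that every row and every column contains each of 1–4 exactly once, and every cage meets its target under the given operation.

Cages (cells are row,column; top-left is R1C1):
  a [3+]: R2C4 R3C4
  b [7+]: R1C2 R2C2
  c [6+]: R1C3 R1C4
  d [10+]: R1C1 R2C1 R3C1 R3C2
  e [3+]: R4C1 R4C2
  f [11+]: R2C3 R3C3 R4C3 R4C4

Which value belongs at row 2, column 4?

In row 1, 1 can only go at R1C1, so R1C1 = 1.
Column 1 now contains 1, which forces R4C1 = 2.
Cage e needs two cells with sum 3, leaving R4C2 = 1.
Cage d has sum 10, so R3C2 = 2.
Row 3 now contains 2, so R3C4 = 1.
The 4 cells of cage f must have sum 11, so R4C3 = 4.
Cage f has sum 11; hence R4C4 = 3.
4 is placed in column 3, so R1C3 = 2.
Cage c needs two cells with sum 6, leaving R1C4 = 4.
The 4 cells of cage f must have sum 11, so R2C3 = 1.
Column 4 now contains 1, leaving R2C4 = 2.
Row 3 already has 1, so R3C3 = 3.
Row 1 already has 4, leaving R1C2 = 3.
Cage d has sum 10; hence R2C1 = 3.
The two cells of cage b must have sum 7, leaving R2C2 = 4.
Row 3 already has 3; hence R3C1 = 4.
The full grid is 1 3 2 4 / 3 4 1 2 / 4 2 3 1 / 2 1 4 3.

2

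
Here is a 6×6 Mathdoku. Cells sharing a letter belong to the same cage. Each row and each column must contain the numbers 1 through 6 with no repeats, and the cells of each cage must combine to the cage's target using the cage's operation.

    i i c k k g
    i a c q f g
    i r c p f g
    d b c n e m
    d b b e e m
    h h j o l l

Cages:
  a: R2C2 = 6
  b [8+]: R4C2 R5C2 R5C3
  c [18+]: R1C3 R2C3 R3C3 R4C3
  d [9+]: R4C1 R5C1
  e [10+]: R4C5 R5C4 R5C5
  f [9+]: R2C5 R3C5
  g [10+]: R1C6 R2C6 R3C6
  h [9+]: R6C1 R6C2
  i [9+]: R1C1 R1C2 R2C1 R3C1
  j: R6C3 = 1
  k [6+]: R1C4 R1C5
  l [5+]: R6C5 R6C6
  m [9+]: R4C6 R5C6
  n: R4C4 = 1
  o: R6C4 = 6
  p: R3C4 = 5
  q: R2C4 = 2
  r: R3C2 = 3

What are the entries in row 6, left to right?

Cage a is a single given cell; hence R2C2 = 6.
Q is a freebie, leaving R2C4 = 2.
R is a freebie; hence R3C2 = 3.
Cage p is a single given cell, which forces R3C4 = 5.
Cage n is a single given cell, leaving R4C4 = 1.
Cage j is a single given cell, so R6C3 = 1.
O is a freebie, which forces R6C4 = 6.
Column 4 now contains 1, leaving R1C4 = 4.
Cage k needs two cells with sum 6, so R1C5 = 2.
Column 4 already has 4, which forces R5C4 = 3.
Column 5 already has 2, which forces R6C5 = 3.
3 is placed in row 6, which forces R6C6 = 2.
2 is placed in row 1; hence R1C2 = 1.
Column 5 already has 3; hence R2C5 = 5.
Cage f's pair has sum 9, so R3C5 = 4.
Cage e needs sum 10, so R4C5 = 6.
1 is placed in column 2, which forces R5C2 = 4.
Cage e needs sum 10, leaving R5C5 = 1.
Column 2 already has 4, so R6C2 = 5.
Row 3 already has 4, so R3C3 = 6.
Row 3 already has 6; hence R3C6 = 1.
5 is placed in column 2, leaving R4C2 = 2.
Cage b has sum 8; hence R5C3 = 2.
5 is placed in row 6; hence R6C1 = 4.
The 4 cells of cage i must have sum 9; hence R1C1 = 5.
5 is placed in row 1, leaving R1C3 = 3.
5 is placed in row 1, so R1C6 = 6.
4 is placed in column 1, so R2C1 = 1.
3 is placed in column 3, so R2C3 = 4.
Row 2 now contains 4, so R2C6 = 3.
Row 3 already has 1, so R3C1 = 2.
4 is placed in column 1, so R4C1 = 3.
4 is placed in column 3, leaving R4C3 = 5.
Column 6 already has 3, so R4C6 = 4.
The two cells of cage d must have sum 9, leaving R5C1 = 6.
6 is placed in column 6, leaving R5C6 = 5.
Completed grid: 5 1 3 4 2 6 / 1 6 4 2 5 3 / 2 3 6 5 4 1 / 3 2 5 1 6 4 / 6 4 2 3 1 5 / 4 5 1 6 3 2.

4 5 1 6 3 2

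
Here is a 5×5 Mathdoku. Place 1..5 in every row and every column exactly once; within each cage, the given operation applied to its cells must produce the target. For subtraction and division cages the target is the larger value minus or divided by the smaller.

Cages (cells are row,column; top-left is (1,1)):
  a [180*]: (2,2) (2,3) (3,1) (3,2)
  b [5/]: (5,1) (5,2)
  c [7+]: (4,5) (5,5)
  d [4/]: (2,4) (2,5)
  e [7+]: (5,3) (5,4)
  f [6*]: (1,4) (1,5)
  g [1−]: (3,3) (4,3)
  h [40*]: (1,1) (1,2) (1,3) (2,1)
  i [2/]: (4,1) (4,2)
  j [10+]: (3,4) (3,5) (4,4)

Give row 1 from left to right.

In row 2, 2 can only go at (2,1), so (2,1) = 2.
Cage i's pair has quotient 2, so (4,2) = 2.
In column 1, 3 can only go at (3,1), so (3,1) = 3.
Column 2 needs a 3, and only (2,2) is open for it.
In row 2, 5 can only go at (2,3), so (2,3) = 5.
Cage a needs product 180, which forces (3,2) = 4.
Row 3 now contains 4, which forces (3,3) = 2.
The 3 cells of cage j must have sum 10; hence (4,4) = 4.
Column 4 already has 4; hence (5,4) = 3.
Column 4 already has 3; hence (1,4) = 2.
Cage f needs two cells with product 6, leaving (1,5) = 3.
Column 4 already has 4, leaving (2,4) = 1.
Cage d's pair has quotient 4, leaving (2,5) = 4.
1 is placed in column 4, so (3,4) = 5.
Row 3 already has 5; hence (3,5) = 1.
4 is placed in row 4, which forces (4,1) = 1.
1 is placed in row 4, leaving (4,3) = 3.
Column 5 already has 3, which forces (4,5) = 5.
Column 1 now contains 1, which forces (5,1) = 5.
5 is placed in row 5, so (5,2) = 1.
3 is placed in row 5; hence (5,3) = 4.
4 is placed in column 5, so (5,5) = 2.
Column 1 now contains 5, so (1,1) = 4.
Column 2 already has 1, which forces (1,2) = 5.
Column 3 already has 4, leaving (1,3) = 1.
Completed grid: 4 5 1 2 3 / 2 3 5 1 4 / 3 4 2 5 1 / 1 2 3 4 5 / 5 1 4 3 2.

4 5 1 2 3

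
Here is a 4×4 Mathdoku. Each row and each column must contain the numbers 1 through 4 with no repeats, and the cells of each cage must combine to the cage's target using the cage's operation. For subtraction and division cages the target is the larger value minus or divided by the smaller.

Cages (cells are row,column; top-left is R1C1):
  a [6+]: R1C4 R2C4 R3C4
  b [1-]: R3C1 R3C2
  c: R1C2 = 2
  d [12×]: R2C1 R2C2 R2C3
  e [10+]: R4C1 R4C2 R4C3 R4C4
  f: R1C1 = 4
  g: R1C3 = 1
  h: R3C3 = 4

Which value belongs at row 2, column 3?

3

F is a freebie; hence R1C1 = 4.
C is a freebie, leaving R1C2 = 2.
Cage g is given, leaving R1C3 = 1.
Row 1 now contains 1, so R1C4 = 3.
Cage h is a single given cell, leaving R3C3 = 4.
Cage d needs product 12, which forces R2C1 = 1.
Cage d has product 12, which forces R2C2 = 4.
Column 3 already has 4, leaving R2C3 = 3.
Row 2 now contains 1, leaving R2C4 = 2.
Cage b needs two cells with difference 1, leaving R3C1 = 2.
Column 4 now contains 2, which forces R3C4 = 1.
Column 1 already has 2, which forces R4C1 = 3.
Row 4 now contains 3, which forces R4C2 = 1.
Column 3 already has 3, leaving R4C3 = 2.
Column 4 already has 1; hence R4C4 = 4.
Row 3 already has 1, which forces R3C2 = 3.
Completed grid: 4 2 1 3 / 1 4 3 2 / 2 3 4 1 / 3 1 2 4.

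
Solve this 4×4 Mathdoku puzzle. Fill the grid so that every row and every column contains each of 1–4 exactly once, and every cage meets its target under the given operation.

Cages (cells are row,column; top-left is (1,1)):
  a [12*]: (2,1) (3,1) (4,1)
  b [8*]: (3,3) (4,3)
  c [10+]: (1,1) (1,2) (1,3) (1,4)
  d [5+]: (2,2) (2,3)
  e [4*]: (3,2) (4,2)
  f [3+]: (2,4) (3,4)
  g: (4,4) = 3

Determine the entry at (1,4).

4

Cage g is given, so (4,4) = 3.
In row 3, 3 can only go at (3,1), so (3,1) = 3.
The only place for 2 in row 4 is (4,3).
Column 3 now contains 2; hence (3,3) = 4.
Row 3 now contains 4; hence (3,2) = 1.
Row 3 already has 1, which forces (3,4) = 2.
Cage e's pair has product 4, leaving (4,2) = 4.
The 3 cells of cage a must have product 12, which forces (2,1) = 4.
Column 2 now contains 4, leaving (2,2) = 2.
Cage d needs two cells with sum 5, so (2,3) = 3.
Column 4 already has 2, so (2,4) = 1.
Row 4 already has 4, so (4,1) = 1.
1 is placed in column 1; hence (1,1) = 2.
2 is placed in column 2; hence (1,2) = 3.
3 is placed in column 3, which forces (1,3) = 1.
Column 4 already has 1, so (1,4) = 4.
The full grid is 2 3 1 4 / 4 2 3 1 / 3 1 4 2 / 1 4 2 3.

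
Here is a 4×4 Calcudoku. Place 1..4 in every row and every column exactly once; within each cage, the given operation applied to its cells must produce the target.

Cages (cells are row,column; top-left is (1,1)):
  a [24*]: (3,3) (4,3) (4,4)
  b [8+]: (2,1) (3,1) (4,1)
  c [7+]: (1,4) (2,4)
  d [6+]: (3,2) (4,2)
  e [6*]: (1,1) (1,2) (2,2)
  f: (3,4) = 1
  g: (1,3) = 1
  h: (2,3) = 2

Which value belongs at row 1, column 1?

2

Cage g is given; hence (1,3) = 1.
H is a freebie, which forces (2,3) = 2.
F is a freebie; hence (3,4) = 1.
Cage e has product 6, leaving (2,2) = 1.
The 3 cells of cage a must have product 24, which forces (4,4) = 2.
The two cells of cage d must have sum 6; hence (3,2) = 2.
Cage b has sum 8; hence (4,1) = 1.
Row 4 already has 2; hence (4,2) = 4.
Row 4 already has 4, so (4,3) = 3.
Cage e needs product 6, so (1,1) = 2.
2 is placed in column 2, so (1,2) = 3.
3 is placed in row 1, leaving (1,4) = 4.
Column 4 already has 4, which forces (2,4) = 3.
Column 3 now contains 3, leaving (3,3) = 4.
3 is placed in row 2, which forces (2,1) = 4.
4 is placed in row 3, which forces (3,1) = 3.
Completed grid: 2 3 1 4 / 4 1 2 3 / 3 2 4 1 / 1 4 3 2.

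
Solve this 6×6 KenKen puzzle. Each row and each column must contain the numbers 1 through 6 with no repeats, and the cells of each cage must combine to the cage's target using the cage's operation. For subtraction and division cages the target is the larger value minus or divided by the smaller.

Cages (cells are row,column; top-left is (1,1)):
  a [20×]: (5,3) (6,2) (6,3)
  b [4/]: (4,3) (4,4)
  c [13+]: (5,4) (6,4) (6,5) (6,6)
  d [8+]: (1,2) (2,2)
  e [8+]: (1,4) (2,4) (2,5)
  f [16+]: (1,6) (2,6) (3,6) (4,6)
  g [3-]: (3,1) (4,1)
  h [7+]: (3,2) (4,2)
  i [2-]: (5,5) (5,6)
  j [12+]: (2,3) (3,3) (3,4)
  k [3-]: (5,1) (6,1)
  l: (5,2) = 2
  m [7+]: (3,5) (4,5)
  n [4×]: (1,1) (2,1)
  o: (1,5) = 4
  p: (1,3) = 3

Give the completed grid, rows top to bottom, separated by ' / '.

1 5 3 2 4 6 / 4 3 6 5 1 2 / 6 1 2 4 5 3 / 3 6 4 1 2 5 / 5 2 1 3 6 4 / 2 4 5 6 3 1

Cage p is a single given cell; hence (1,3) = 3.
Cage o is given, so (1,5) = 4.
Cage l is given, leaving (5,2) = 2.
Row 1 now contains 4, so (1,1) = 1.
The two cells of cage d must have sum 8, leaving (1,2) = 5.
Row 1 already has 5, so (1,4) = 2.
Row 1 now contains 2, leaving (1,6) = 6.
The two cells of cage n must have product 4, so (2,1) = 4.
The two cells of cage d must have sum 8, so (2,2) = 3.
Row 2 needs a 6, and only (2,3) is open for it.
In row 2, 2 can only go at (2,6), so (2,6) = 2.
The only place for 4 in row 3 is (3,4).
Cage j has sum 12, so (3,3) = 2.
Cage b's pair has quotient 4, so (4,3) = 4.
Column 4 now contains 4, so (4,4) = 1.
Column 4 now contains 1, which forces (2,4) = 5.
The 3 cells of cage e must have sum 8, leaving (2,5) = 1.
Cage h needs two cells with sum 7, leaving (3,2) = 1.
Column 5 already has 1, which forces (3,5) = 5.
5 is placed in row 3, so (3,6) = 3.
1 is placed in row 4, which forces (4,2) = 6.
Row 4 already has 6, so (4,5) = 2.
Column 6 already has 3, leaving (4,6) = 5.
Column 4 already has 5, leaving (5,4) = 3.
Row 5 now contains 3; hence (5,5) = 6.
Cage a has product 20, so (6,2) = 4.
3 is placed in column 4, so (6,4) = 6.
Column 5 already has 2; hence (6,5) = 3.
Row 6 already has 4, which forces (6,6) = 1.
3 is placed in row 3; hence (3,1) = 6.
Row 4 already has 2, so (4,1) = 3.
Row 5 already has 6, leaving (5,1) = 5.
Cage a has product 20; hence (5,3) = 1.
Column 6 now contains 1, which forces (5,6) = 4.
Row 6 now contains 3, which forces (6,1) = 2.
Row 6 already has 1, leaving (6,3) = 5.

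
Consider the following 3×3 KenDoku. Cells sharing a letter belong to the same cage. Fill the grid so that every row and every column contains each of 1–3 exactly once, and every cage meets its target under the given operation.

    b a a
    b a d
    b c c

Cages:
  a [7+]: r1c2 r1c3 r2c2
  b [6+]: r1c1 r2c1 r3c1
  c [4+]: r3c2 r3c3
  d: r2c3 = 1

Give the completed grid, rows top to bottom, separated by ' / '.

1 3 2 / 3 2 1 / 2 1 3

Cage d is given, so r2c3 = 1.
Column 3 already has 1, so r3c3 = 3.
Cage a has sum 7; hence r1c2 = 3.
Column 3 now contains 3, leaving r1c3 = 2.
Cage a needs sum 7, so r2c2 = 2.
3 is placed in row 3, so r3c2 = 1.
Row 1 already has 2, so r1c1 = 1.
2 is placed in row 2, so r2c1 = 3.
Row 3 now contains 1, leaving r3c1 = 2.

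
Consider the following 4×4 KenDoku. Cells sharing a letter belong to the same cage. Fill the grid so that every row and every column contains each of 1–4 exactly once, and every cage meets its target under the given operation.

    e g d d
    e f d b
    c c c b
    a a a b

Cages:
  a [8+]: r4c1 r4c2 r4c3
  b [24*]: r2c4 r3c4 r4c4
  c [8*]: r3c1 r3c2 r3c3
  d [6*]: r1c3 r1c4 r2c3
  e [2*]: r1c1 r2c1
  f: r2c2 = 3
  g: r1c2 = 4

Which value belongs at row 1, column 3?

Cage g is given, leaving r1c2 = 4.
F is a freebie, leaving r2c2 = 3.
Column 2 already has 3, so r4c2 = 1.
Column 2 now contains 1, leaving r3c2 = 2.
The only place for 4 in row 2 is r2c4.
Column 4 now contains 4; hence r3c4 = 3.
Cage b has product 24, so r4c4 = 2.
The 3 cells of cage d must have product 6, which forces r1c3 = 3.
2 is placed in column 4, leaving r1c4 = 1.
Cage d needs product 6; hence r2c3 = 2.
3 is placed in column 3, so r4c3 = 4.
1 is placed in row 1, which forces r1c1 = 2.
Row 2 now contains 2; hence r2c1 = 1.
Cage c has product 8, so r3c1 = 4.
4 is placed in column 3, which forces r3c3 = 1.
Row 4 now contains 4, so r4c1 = 3.
Completed grid: 2 4 3 1 / 1 3 2 4 / 4 2 1 3 / 3 1 4 2.

3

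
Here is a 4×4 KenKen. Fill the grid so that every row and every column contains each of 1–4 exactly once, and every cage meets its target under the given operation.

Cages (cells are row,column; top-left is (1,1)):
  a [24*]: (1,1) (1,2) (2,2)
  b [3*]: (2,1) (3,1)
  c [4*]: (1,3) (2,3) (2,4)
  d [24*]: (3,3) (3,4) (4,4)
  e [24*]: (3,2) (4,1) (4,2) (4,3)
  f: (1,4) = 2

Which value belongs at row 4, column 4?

4

Cage f is given, leaving (1,4) = 2.
2 is placed in column 4; hence (2,4) = 1.
Row 1 already has 2, so (1,3) = 1.
Row 2 now contains 1, so (2,1) = 3.
The 3 cells of cage a must have product 24; hence (2,2) = 2.
Row 2 now contains 1; hence (2,3) = 4.
The two cells of cage b must have product 3, leaving (3,1) = 1.
The 3 cells of cage d must have product 24, which forces (3,3) = 2.
2 is placed in column 3; hence (4,3) = 3.
3 is placed in row 4; hence (4,4) = 4.
3 is placed in column 1; hence (1,1) = 4.
Cage a has product 24, so (1,2) = 3.
Cage e has product 24, leaving (3,2) = 4.
Column 4 now contains 4; hence (3,4) = 3.
4 is placed in row 4, leaving (4,1) = 2.
4 is placed in row 4, which forces (4,2) = 1.
Completed grid: 4 3 1 2 / 3 2 4 1 / 1 4 2 3 / 2 1 3 4.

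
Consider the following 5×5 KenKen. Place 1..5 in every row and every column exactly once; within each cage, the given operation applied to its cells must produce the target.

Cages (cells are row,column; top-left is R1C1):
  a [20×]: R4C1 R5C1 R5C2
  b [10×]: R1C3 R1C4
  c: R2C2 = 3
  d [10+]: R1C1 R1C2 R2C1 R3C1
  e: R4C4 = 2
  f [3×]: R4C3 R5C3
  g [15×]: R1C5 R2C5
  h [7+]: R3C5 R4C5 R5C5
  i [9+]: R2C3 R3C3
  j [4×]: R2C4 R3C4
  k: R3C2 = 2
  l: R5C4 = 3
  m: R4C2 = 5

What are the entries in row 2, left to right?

C is a freebie, which forces R2C2 = 3.
3 is placed in row 2; hence R2C5 = 5.
K is a freebie; hence R3C2 = 2.
M is a freebie; hence R4C2 = 5.
E is a freebie, which forces R4C4 = 2.
L is a freebie, so R5C4 = 3.
Cage b needs two cells with product 10, leaving R1C3 = 2.
Column 4 already has 2, which forces R1C4 = 5.
Column 5 already has 5, leaving R1C5 = 3.
5 is placed in row 2, which forces R2C3 = 4.
4 is placed in row 2, which forces R2C4 = 1.
Cage i needs two cells with sum 9; hence R3C3 = 5.
1 is placed in column 4, so R3C4 = 4.
Row 3 already has 4, so R3C5 = 1.
Cage f needs two cells with product 3; hence R4C3 = 3.
1 is placed in column 5, which forces R4C5 = 4.
Cage a needs product 20, so R5C1 = 5.
Row 5 already has 3, which forces R5C3 = 1.
Cage h needs sum 7; hence R5C5 = 2.
Row 2 now contains 1, leaving R2C1 = 2.
1 is placed in row 3, so R3C1 = 3.
Row 4 already has 4, leaving R4C1 = 1.
1 is placed in row 5, which forces R5C2 = 4.
Column 1 already has 1; hence R1C1 = 4.
Column 2 now contains 4, so R1C2 = 1.
Filled in: 4 1 2 5 3 / 2 3 4 1 5 / 3 2 5 4 1 / 1 5 3 2 4 / 5 4 1 3 2.

2 3 4 1 5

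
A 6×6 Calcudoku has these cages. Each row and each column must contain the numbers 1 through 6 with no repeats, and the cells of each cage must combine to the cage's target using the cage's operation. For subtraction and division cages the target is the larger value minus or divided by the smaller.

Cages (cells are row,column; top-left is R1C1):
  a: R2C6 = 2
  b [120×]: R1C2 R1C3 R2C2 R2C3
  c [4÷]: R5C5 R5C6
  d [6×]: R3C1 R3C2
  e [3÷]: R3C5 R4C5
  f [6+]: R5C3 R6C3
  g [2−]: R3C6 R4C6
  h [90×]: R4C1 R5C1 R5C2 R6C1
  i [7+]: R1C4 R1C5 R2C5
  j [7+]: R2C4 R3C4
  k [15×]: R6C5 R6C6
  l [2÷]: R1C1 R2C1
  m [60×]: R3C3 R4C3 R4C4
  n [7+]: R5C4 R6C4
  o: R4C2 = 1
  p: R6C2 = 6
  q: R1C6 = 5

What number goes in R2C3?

1

Cage q is given; hence R1C6 = 5.
Cage a is given, so R2C6 = 2.
Cage o is a single given cell, which forces R4C2 = 1.
Cage p is given; hence R6C2 = 6.
Column 6 already has 5, which forces R6C6 = 3.
3 is placed in row 6, so R6C5 = 5.
In row 3, 5 can only go at R3C3, so R3C3 = 5.
Cage b needs product 120, leaving R2C2 = 5.
Column 2 now contains 5, leaving R5C2 = 3.
The two cells of cage d must have product 6, leaving R3C1 = 3.
3 is placed in column 2, leaving R3C2 = 2.
Cage l's pair has quotient 2; hence R1C1 = 2.
Column 2 now contains 2, so R1C2 = 4.
Row 1 now contains 4, leaving R1C5 = 1.
1 is placed in column 5, so R3C5 = 6.
6 is placed in row 3, which forces R3C6 = 4.
Column 6 now contains 4; hence R4C6 = 6.
1 is placed in column 5; hence R5C5 = 4.
Column 6 now contains 4, which forces R5C6 = 1.
Cage h has product 90, so R6C1 = 1.
Row 6 already has 1, so R6C4 = 2.
Row 1 already has 1, which forces R1C3 = 6.
Row 1 already has 1; hence R1C4 = 3.
Column 1 now contains 1, leaving R2C1 = 4.
The 4 cells of cage b must have product 120, which forces R2C3 = 1.
Cage j needs two cells with sum 7, which forces R2C4 = 6.
4 is placed in column 5; hence R2C5 = 3.
4 is placed in row 3, which forces R3C4 = 1.
Row 4 now contains 6, which forces R4C1 = 5.
3 is placed in column 4; hence R4C4 = 4.
Cage e's pair has quotient 3, so R4C5 = 2.
The 4 cells of cage h must have product 90, so R5C1 = 6.
Row 5 already has 4; hence R5C3 = 2.
Cage n's pair has sum 7, so R5C4 = 5.
Row 6 already has 2; hence R6C3 = 4.
Row 4 now contains 4, leaving R4C3 = 3.
Filled in: 2 4 6 3 1 5 / 4 5 1 6 3 2 / 3 2 5 1 6 4 / 5 1 3 4 2 6 / 6 3 2 5 4 1 / 1 6 4 2 5 3.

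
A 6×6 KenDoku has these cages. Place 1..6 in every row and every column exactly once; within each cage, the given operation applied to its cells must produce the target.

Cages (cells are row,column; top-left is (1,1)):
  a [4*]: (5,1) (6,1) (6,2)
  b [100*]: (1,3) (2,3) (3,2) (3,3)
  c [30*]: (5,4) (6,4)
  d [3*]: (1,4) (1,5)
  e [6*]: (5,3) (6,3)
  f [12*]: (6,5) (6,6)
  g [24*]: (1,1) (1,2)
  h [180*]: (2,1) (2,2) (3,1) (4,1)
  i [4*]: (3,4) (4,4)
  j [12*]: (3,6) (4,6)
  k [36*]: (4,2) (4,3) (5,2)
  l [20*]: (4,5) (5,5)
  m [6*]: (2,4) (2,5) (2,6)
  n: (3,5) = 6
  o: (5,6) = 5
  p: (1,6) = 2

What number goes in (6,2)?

Cage p is given, leaving (1,6) = 2.
The 4 cells of cage b must have product 100, so (3,2) = 5.
N is a freebie; hence (3,5) = 6.
Cage o is a single given cell, which forces (5,6) = 5.
Cage l needs two cells with product 20; hence (4,5) = 5.
Row 5 now contains 5, which forces (5,4) = 6.
Row 5 now contains 5, which forces (5,5) = 4.
Cage c's pair has product 30; hence (6,4) = 5.
Cage h needs product 180, leaving (2,1) = 5.
Cage b needs product 100, leaving (1,3) = 5.
The only place for 4 in row 2 is (2,3).
4 is placed in column 3, so (3,3) = 1.
Row 3 now contains 1; hence (3,4) = 4.
Row 3 now contains 4, which forces (3,6) = 3.
4 is placed in column 4, leaving (4,4) = 1.
Column 6 already has 3, so (4,6) = 4.
Column 6 now contains 4, leaving (6,6) = 6.
Column 4 already has 1, leaving (1,4) = 3.
The two cells of cage d must have product 3, leaving (1,5) = 1.
Column 4 now contains 3; hence (2,4) = 2.
Row 2 now contains 2, which forces (2,5) = 3.
Column 6 already has 3; hence (2,6) = 1.
3 is placed in row 3, leaving (3,1) = 2.
Column 1 now contains 2, which forces (5,1) = 1.
1 is placed in column 1, leaving (6,1) = 4.
Cage f's pair has product 12, so (6,5) = 2.
4 is placed in column 1, which forces (1,1) = 6.
Cage g's pair has product 24, which forces (1,2) = 4.
3 is placed in row 2, leaving (2,2) = 6.
The 4 cells of cage h must have product 180, so (4,1) = 3.
3 is placed in row 4, which forces (4,2) = 2.
Row 4 already has 2; hence (4,3) = 6.
2 is placed in column 2, which forces (5,2) = 3.
The two cells of cage e must have product 6, leaving (5,3) = 2.
Row 6 now contains 2, leaving (6,2) = 1.
Row 6 now contains 2, so (6,3) = 3.
Filled in: 6 4 5 3 1 2 / 5 6 4 2 3 1 / 2 5 1 4 6 3 / 3 2 6 1 5 4 / 1 3 2 6 4 5 / 4 1 3 5 2 6.

1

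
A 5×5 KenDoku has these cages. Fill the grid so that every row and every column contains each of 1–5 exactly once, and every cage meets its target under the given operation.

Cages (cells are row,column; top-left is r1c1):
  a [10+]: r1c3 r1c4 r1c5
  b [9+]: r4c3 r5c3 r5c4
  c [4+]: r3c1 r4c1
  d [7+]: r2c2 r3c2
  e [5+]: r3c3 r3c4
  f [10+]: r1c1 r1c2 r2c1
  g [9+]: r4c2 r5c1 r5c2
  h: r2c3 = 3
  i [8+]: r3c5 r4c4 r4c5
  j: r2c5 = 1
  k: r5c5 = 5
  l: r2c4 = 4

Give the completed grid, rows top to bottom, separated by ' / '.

4 1 2 5 3 / 5 2 3 4 1 / 3 5 4 1 2 / 1 3 5 2 4 / 2 4 1 3 5

Cage h is a single given cell; hence r2c3 = 3.
L is a freebie, leaving r2c4 = 4.
J is a freebie, leaving r2c5 = 1.
Cage k is given, leaving r5c5 = 5.
Cage b needs sum 9; hence r5c4 = 3.
Cage e needs two cells with sum 5; hence r3c3 = 4.
3 is placed in column 4, so r3c4 = 1.
Column 4 already has 1, which forces r4c4 = 2.
2 is placed in column 4; hence r1c4 = 5.
Row 3 already has 1, which forces r3c1 = 3.
Cage i has sum 8, leaving r3c5 = 2.
Cage c's pair has sum 4, which forces r4c1 = 1.
Row 4 already has 2, which forces r4c3 = 5.
Cage i has sum 8; hence r4c5 = 4.
The 3 cells of cage b must have sum 9, leaving r5c3 = 1.
Column 3 now contains 1, so r1c3 = 2.
Column 5 now contains 4, leaving r1c5 = 3.
The 3 cells of cage f must have sum 10, leaving r2c1 = 5.
The two cells of cage d must have sum 7, which forces r2c2 = 2.
Row 3 already has 2; hence r3c2 = 5.
Row 4 now contains 4, leaving r4c2 = 3.
2 is placed in column 2, leaving r5c2 = 4.
2 is placed in row 1, leaving r1c1 = 4.
3 is placed in row 1, which forces r1c2 = 1.
Row 5 already has 4, leaving r5c1 = 2.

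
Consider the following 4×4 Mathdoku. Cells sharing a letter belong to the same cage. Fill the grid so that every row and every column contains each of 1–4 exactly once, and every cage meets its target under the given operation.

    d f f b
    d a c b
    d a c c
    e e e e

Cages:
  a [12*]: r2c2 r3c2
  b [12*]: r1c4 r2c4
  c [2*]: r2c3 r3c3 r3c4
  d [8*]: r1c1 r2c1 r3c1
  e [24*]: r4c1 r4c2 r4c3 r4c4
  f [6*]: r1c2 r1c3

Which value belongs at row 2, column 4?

3

The 3 cells of cage c must have product 2; hence r2c3 = 1.
The 3 cells of cage c must have product 2, leaving r3c3 = 2.
The 3 cells of cage c must have product 2, which forces r3c4 = 1.
The 3 cells of cage d must have product 8, leaving r1c1 = 1.
Cage f needs two cells with product 6, so r1c2 = 2.
2 is placed in column 3, so r1c3 = 3.
Row 1 already has 3, which forces r1c4 = 4.
Cage d has product 8, which forces r2c1 = 2.
Column 4 already has 4; hence r2c4 = 3.
Row 3 now contains 1, which forces r3c1 = 4.
Row 3 now contains 4; hence r3c2 = 3.
Column 1 already has 4, so r4c1 = 3.
3 is placed in column 3, leaving r4c3 = 4.
3 is placed in column 4, leaving r4c4 = 2.
3 is placed in row 2; hence r2c2 = 4.
Row 4 now contains 4, so r4c2 = 1.
Filled in: 1 2 3 4 / 2 4 1 3 / 4 3 2 1 / 3 1 4 2.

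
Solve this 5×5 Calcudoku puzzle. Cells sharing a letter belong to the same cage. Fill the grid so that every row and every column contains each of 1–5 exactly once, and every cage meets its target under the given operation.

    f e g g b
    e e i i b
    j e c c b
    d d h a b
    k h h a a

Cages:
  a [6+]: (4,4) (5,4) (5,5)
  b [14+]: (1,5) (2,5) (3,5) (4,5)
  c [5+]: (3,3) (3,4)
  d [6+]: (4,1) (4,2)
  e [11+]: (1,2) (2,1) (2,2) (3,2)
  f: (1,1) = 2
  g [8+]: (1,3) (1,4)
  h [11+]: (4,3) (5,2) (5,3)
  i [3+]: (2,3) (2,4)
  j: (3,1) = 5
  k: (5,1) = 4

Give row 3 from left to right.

5 3 1 4 2

Cage f is a single given cell; hence (1,1) = 2.
Cage j is a single given cell; hence (3,1) = 5.
Cage k is given, which forces (5,1) = 4.
Column 1 now contains 4, so (4,1) = 1.
Cage d needs two cells with sum 6; hence (4,2) = 5.
Column 1 already has 1, which forces (2,1) = 3.
Cage h needs sum 11; hence (5,3) = 5.
Column 3 now contains 5; hence (1,3) = 3.
The two cells of cage g must have sum 8, leaving (1,4) = 5.
Row 1 now contains 5, which forces (1,5) = 4.
Column 3 now contains 3, leaving (4,3) = 4.
Row 1 now contains 4, which forces (1,2) = 1.
Cage e needs sum 11; hence (2,2) = 4.
Cage b has sum 14; hence (2,5) = 5.
Cage e has sum 11; hence (3,2) = 3.
3 is placed in row 3; hence (3,4) = 4.
3 is placed in row 3, so (3,5) = 2.
Column 5 now contains 2, leaving (4,5) = 3.
Cage h needs sum 11, so (5,2) = 2.
Column 5 now contains 3, which forces (5,5) = 1.
Row 3 already has 2, so (3,3) = 1.
Row 4 already has 3; hence (4,4) = 2.
Row 5 already has 1, which forces (5,4) = 3.
1 is placed in column 3, leaving (2,3) = 2.
2 is placed in column 4, which forces (2,4) = 1.
The full grid is 2 1 3 5 4 / 3 4 2 1 5 / 5 3 1 4 2 / 1 5 4 2 3 / 4 2 5 3 1.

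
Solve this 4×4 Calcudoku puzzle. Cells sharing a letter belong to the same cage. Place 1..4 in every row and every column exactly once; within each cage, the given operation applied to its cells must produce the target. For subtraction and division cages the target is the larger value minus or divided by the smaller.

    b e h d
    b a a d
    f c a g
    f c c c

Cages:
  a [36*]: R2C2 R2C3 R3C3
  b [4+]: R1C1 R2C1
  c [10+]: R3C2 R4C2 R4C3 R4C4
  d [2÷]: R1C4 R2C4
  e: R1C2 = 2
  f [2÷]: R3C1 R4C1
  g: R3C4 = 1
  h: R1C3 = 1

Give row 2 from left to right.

Cage e is given, so R1C2 = 2.
Cage h is given, so R1C3 = 1.
Row 1 now contains 1, which forces R1C4 = 4.
The 3 cells of cage a must have product 36; hence R2C2 = 3.
Cage a needs product 36, which forces R2C3 = 4.
Cage a needs product 36, which forces R3C3 = 3.
Cage g is given, so R3C4 = 1.
Column 3 now contains 3, leaving R4C3 = 2.
2 is placed in row 4, leaving R4C4 = 3.
Row 1 now contains 1, so R1C1 = 3.
Row 2 now contains 3, leaving R2C1 = 1.
Column 4 now contains 1; hence R2C4 = 2.
Cage f needs two cells with quotient 2, leaving R3C1 = 2.
Row 3 now contains 1, so R3C2 = 4.
Column 1 already has 1; hence R4C1 = 4.
The 4 cells of cage c must have sum 10; hence R4C2 = 1.
The full grid is 3 2 1 4 / 1 3 4 2 / 2 4 3 1 / 4 1 2 3.

1 3 4 2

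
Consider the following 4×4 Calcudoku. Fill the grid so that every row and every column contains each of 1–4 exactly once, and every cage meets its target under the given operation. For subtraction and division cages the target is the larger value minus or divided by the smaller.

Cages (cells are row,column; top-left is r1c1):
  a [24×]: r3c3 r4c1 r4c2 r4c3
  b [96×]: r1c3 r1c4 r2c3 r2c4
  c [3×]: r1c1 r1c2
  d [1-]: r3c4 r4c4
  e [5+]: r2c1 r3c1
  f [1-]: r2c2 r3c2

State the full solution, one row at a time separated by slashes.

The only place for 4 in column 2 is r4c2.
Column 1 needs a 4, and only r3c1 is open for it.
Cage e needs two cells with sum 5, which forces r2c1 = 1.
1 is placed in row 2, leaving r2c2 = 2.
Column 1 now contains 1; hence r1c1 = 3.
The two cells of cage c must have product 3, so r1c2 = 1.
Column 2 now contains 1, so r3c2 = 3.
Column 1 already has 3; hence r4c1 = 2.
Cage a needs product 24, which forces r3c3 = 1.
Cage d needs two cells with difference 1, which forces r3c4 = 2.
The 4 cells of cage a must have product 24, leaving r4c3 = 3.
3 is placed in row 4, so r4c4 = 1.
Cage b has product 96, which forces r1c3 = 2.
Column 4 already has 2, which forces r1c4 = 4.
Column 3 now contains 3; hence r2c3 = 4.
Cage b needs product 96, leaving r2c4 = 3.

3 1 2 4 / 1 2 4 3 / 4 3 1 2 / 2 4 3 1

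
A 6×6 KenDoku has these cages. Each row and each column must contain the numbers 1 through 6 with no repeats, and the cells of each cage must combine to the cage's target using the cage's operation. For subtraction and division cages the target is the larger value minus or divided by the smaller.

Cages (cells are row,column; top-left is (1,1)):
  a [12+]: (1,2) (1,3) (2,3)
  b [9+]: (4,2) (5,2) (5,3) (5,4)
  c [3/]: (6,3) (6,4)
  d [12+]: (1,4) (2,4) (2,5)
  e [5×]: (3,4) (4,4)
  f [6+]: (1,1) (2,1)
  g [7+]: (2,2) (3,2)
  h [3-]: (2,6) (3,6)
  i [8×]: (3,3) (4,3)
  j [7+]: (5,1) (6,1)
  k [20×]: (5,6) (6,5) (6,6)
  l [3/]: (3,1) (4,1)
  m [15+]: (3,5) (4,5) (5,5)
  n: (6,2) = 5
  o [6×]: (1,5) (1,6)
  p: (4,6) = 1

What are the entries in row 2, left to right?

Cage p is a single given cell, so (4,6) = 1.
N is a freebie, which forces (6,2) = 5.
5 is placed in row 6, so (6,6) = 4.
Cage e needs two cells with product 5, so (3,4) = 1.
Row 4 now contains 1, which forces (4,4) = 5.
Cage k has product 20, so (5,6) = 5.
Cage k needs product 20, so (6,5) = 1.
Cage m has sum 15, leaving (3,5) = 5.
The only place for 3 in row 4 is (4,2).
Cage g's pair has sum 7, which forces (2,2) = 1.
Cage g's pair has sum 7, leaving (3,2) = 6.
6 is placed in row 3, so (3,6) = 3.
Column 2 already has 1, which forces (5,2) = 2.
Row 5 already has 2; hence (5,4) = 3.
Column 2 already has 2, so (1,2) = 4.
Cage o's pair has product 6, leaving (1,5) = 3.
Column 6 now contains 3; hence (1,6) = 2.
Column 6 now contains 3, leaving (2,6) = 6.
6 is placed in row 3, leaving (3,1) = 2.
Row 3 now contains 2, so (3,3) = 4.
The two cells of cage l must have quotient 3, leaving (4,1) = 6.
Column 3 already has 4, so (4,3) = 2.
Row 4 now contains 6, so (4,5) = 4.
Row 5 already has 3; hence (5,3) = 1.
Column 5 now contains 4, so (5,5) = 6.
6 is placed in column 1; hence (6,1) = 3.
2 is placed in column 3; hence (6,3) = 6.
Row 6 now contains 6, so (6,4) = 2.
Row 1 now contains 2, so (1,1) = 1.
6 is placed in column 3; hence (1,3) = 5.
Row 1 now contains 2; hence (1,4) = 6.
Cage f needs two cells with sum 6, which forces (2,1) = 5.
The 3 cells of cage a must have sum 12, which forces (2,3) = 3.
2 is placed in column 4, leaving (2,4) = 4.
Column 5 now contains 4, leaving (2,5) = 2.
1 is placed in row 5, leaving (5,1) = 4.
The full grid is 1 4 5 6 3 2 / 5 1 3 4 2 6 / 2 6 4 1 5 3 / 6 3 2 5 4 1 / 4 2 1 3 6 5 / 3 5 6 2 1 4.

5 1 3 4 2 6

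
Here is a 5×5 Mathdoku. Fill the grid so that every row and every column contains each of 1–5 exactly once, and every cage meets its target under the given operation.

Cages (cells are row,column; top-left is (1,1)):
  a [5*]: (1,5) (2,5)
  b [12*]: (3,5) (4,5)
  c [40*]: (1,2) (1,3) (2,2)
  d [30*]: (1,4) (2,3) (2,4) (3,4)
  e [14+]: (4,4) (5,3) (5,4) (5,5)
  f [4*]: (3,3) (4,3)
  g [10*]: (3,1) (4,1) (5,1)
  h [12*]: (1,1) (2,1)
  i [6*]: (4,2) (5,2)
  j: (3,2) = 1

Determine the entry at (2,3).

3

Cage j is a single given cell, which forces (3,2) = 1.
Row 3 now contains 1; hence (3,3) = 4.
Row 3 already has 4; hence (3,5) = 3.
4 is placed in column 3, so (4,3) = 1.
Column 5 now contains 3; hence (4,5) = 4.
The 3 cells of cage g must have product 10, so (5,1) = 1.
The 4 cells of cage e must have sum 14, leaving (5,4) = 4.
The only place for 2 in column 5 is (5,5).
Cage i needs two cells with product 6; hence (4,2) = 2.
Row 5 now contains 2, leaving (5,2) = 3.
Row 5 now contains 3, which forces (5,3) = 5.
Column 3 now contains 5; hence (1,3) = 2.
Column 3 already has 2, so (2,3) = 3.
The 3 cells of cage g must have product 10, which forces (3,1) = 2.
Row 3 now contains 2, so (3,4) = 5.
Row 4 already has 2, which forces (4,1) = 5.
Cage e has sum 14, leaving (4,4) = 3.
The two cells of cage h must have product 12, so (1,1) = 3.
3 is placed in column 4, so (1,4) = 1.
Row 1 now contains 1, which forces (1,5) = 5.
3 is placed in row 2, so (2,1) = 4.
Row 2 now contains 4, so (2,2) = 5.
The 4 cells of cage d must have product 30; hence (2,4) = 2.
Column 5 already has 5, so (2,5) = 1.
Row 1 already has 5, which forces (1,2) = 4.
Filled in: 3 4 2 1 5 / 4 5 3 2 1 / 2 1 4 5 3 / 5 2 1 3 4 / 1 3 5 4 2.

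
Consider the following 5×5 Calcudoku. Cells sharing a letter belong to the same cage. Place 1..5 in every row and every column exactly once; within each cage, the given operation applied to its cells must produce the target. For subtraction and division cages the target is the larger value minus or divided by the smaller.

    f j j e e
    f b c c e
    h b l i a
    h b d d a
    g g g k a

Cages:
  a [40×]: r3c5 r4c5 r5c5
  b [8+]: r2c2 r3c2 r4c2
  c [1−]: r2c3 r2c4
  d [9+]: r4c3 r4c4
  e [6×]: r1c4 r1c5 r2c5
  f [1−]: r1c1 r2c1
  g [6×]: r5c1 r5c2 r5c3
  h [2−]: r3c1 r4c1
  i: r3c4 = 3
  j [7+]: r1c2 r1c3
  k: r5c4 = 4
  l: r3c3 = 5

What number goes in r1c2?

4

Cage l is given, which forces r3c3 = 5.
Cage i is given, leaving r3c4 = 3.
Column 3 already has 5, leaving r4c3 = 4.
Row 4 now contains 4, which forces r4c4 = 5.
Row 4 already has 5, leaving r4c5 = 2.
Cage k is given, leaving r5c4 = 4.
4 is placed in row 5, leaving r5c5 = 5.
Cage e has product 6, which forces r1c4 = 2.
2 is placed in column 4; hence r2c4 = 1.
Row 2 already has 1, which forces r2c5 = 3.
Cage h needs two cells with difference 2, which forces r3c1 = 1.
Column 5 now contains 2; hence r3c5 = 4.
The two cells of cage h must have difference 2; hence r4c1 = 3.
3 is placed in row 4; hence r4c2 = 1.
3 is placed in column 1; hence r5c1 = 2.
2 is placed in row 5; hence r5c2 = 3.
Row 5 now contains 3, so r5c3 = 1.
Cage j needs two cells with sum 7, which forces r1c2 = 4.
Row 1 now contains 2, so r1c3 = 3.
Column 5 already has 3, which forces r1c5 = 1.
Cage b needs sum 8, so r2c2 = 5.
3 is placed in row 2, which forces r2c3 = 2.
4 is placed in row 3, which forces r3c2 = 2.
4 is placed in row 1, so r1c1 = 5.
Row 2 now contains 5; hence r2c1 = 4.
The full grid is 5 4 3 2 1 / 4 5 2 1 3 / 1 2 5 3 4 / 3 1 4 5 2 / 2 3 1 4 5.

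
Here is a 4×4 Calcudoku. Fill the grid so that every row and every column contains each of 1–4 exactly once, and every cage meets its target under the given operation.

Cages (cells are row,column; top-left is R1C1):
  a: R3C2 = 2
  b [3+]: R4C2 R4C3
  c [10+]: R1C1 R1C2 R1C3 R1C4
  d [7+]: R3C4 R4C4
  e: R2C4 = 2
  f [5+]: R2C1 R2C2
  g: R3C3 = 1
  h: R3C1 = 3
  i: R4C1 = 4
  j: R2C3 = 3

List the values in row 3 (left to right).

Cage j is a single given cell, which forces R2C3 = 3.
Cage e is given, which forces R2C4 = 2.
Cage h is given, leaving R3C1 = 3.
A is a freebie, which forces R3C2 = 2.
Cage g is given, leaving R3C3 = 1.
Row 3 already has 3, which forces R3C4 = 4.
Cage i is given, so R4C1 = 4.
2 is placed in column 2; hence R4C2 = 1.
1 is placed in column 3; hence R4C3 = 2.
Column 4 already has 4, leaving R4C4 = 3.
Cage c needs sum 10, so R1C1 = 2.
Cage c has sum 10, which forces R1C2 = 3.
Column 3 already has 2; hence R1C3 = 4.
Column 4 now contains 3; hence R1C4 = 1.
Column 1 now contains 4, so R2C1 = 1.
Column 2 already has 1, which forces R2C2 = 4.
Filled in: 2 3 4 1 / 1 4 3 2 / 3 2 1 4 / 4 1 2 3.

3 2 1 4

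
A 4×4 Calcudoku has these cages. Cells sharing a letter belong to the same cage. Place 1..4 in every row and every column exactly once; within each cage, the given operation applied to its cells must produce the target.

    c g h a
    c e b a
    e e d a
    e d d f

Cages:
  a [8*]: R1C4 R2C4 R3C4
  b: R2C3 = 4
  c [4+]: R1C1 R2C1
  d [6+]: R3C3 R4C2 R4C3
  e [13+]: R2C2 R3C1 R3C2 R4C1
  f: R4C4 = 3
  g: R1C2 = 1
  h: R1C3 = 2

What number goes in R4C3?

1

Cage g is given, which forces R1C2 = 1.
H is a freebie, leaving R1C3 = 2.
Row 1 now contains 2, so R1C4 = 4.
Cage b is given; hence R2C3 = 4.
Cage f is given, so R4C4 = 3.
1 is placed in row 1, leaving R1C1 = 3.
Cage c's pair has sum 4, leaving R2C1 = 1.
Row 2 already has 1; hence R2C4 = 2.
3 is placed in column 1, which forces R3C1 = 2.
Cage e needs sum 13; hence R3C2 = 4.
Cage d has sum 6, leaving R3C3 = 3.
2 is placed in column 4, leaving R3C4 = 1.
Cage e needs sum 13; hence R4C1 = 4.
3 is placed in row 4, so R4C2 = 2.
3 is placed in row 4, so R4C3 = 1.
2 is placed in row 2, so R2C2 = 3.
Filled in: 3 1 2 4 / 1 3 4 2 / 2 4 3 1 / 4 2 1 3.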